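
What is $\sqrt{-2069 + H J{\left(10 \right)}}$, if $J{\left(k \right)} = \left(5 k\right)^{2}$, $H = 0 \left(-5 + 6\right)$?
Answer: $i \sqrt{2069} \approx 45.486 i$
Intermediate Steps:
$H = 0$ ($H = 0 \cdot 1 = 0$)
$J{\left(k \right)} = 25 k^{2}$
$\sqrt{-2069 + H J{\left(10 \right)}} = \sqrt{-2069 + 0 \cdot 25 \cdot 10^{2}} = \sqrt{-2069 + 0 \cdot 25 \cdot 100} = \sqrt{-2069 + 0 \cdot 2500} = \sqrt{-2069 + 0} = \sqrt{-2069} = i \sqrt{2069}$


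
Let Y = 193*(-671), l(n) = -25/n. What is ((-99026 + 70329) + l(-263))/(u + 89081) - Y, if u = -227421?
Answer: 2355884793773/18191710 ≈ 1.2950e+5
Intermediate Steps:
Y = -129503
((-99026 + 70329) + l(-263))/(u + 89081) - Y = ((-99026 + 70329) - 25/(-263))/(-227421 + 89081) - 1*(-129503) = (-28697 - 25*(-1/263))/(-138340) + 129503 = (-28697 + 25/263)*(-1/138340) + 129503 = -7547286/263*(-1/138340) + 129503 = 3773643/18191710 + 129503 = 2355884793773/18191710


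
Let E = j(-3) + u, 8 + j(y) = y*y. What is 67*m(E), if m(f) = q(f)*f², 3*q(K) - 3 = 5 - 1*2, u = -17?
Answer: 34304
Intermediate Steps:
j(y) = -8 + y² (j(y) = -8 + y*y = -8 + y²)
q(K) = 2 (q(K) = 1 + (5 - 1*2)/3 = 1 + (5 - 2)/3 = 1 + (⅓)*3 = 1 + 1 = 2)
E = -16 (E = (-8 + (-3)²) - 17 = (-8 + 9) - 17 = 1 - 17 = -16)
m(f) = 2*f²
67*m(E) = 67*(2*(-16)²) = 67*(2*256) = 67*512 = 34304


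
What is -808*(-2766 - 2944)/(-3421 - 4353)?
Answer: -2306840/3887 ≈ -593.48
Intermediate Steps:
-808*(-2766 - 2944)/(-3421 - 4353) = -808/((-7774/(-5710))) = -808/((-7774*(-1/5710))) = -808/3887/2855 = -808*2855/3887 = -2306840/3887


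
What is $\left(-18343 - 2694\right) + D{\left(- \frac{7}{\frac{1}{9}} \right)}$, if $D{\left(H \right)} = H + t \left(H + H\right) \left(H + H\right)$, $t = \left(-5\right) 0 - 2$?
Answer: $-52852$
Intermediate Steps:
$t = -2$ ($t = 0 - 2 = -2$)
$D{\left(H \right)} = H - 8 H^{2}$ ($D{\left(H \right)} = H - 2 \left(H + H\right) \left(H + H\right) = H - 2 \cdot 2 H 2 H = H - 2 \cdot 4 H^{2} = H - 8 H^{2}$)
$\left(-18343 - 2694\right) + D{\left(- \frac{7}{\frac{1}{9}} \right)} = \left(-18343 - 2694\right) + - \frac{7}{\frac{1}{9}} \left(1 - 8 \left(- \frac{7}{\frac{1}{9}}\right)\right) = -21037 + - 7 \frac{1}{\frac{1}{9}} \left(1 - 8 \left(- 7 \frac{1}{\frac{1}{9}}\right)\right) = -21037 + \left(-7\right) 9 \left(1 - 8 \left(\left(-7\right) 9\right)\right) = -21037 - 63 \left(1 - -504\right) = -21037 - 63 \left(1 + 504\right) = -21037 - 31815 = -52852$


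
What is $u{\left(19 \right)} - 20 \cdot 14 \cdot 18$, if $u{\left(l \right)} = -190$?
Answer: $-5230$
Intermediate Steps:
$u{\left(19 \right)} - 20 \cdot 14 \cdot 18 = -190 - 20 \cdot 14 \cdot 18 = -190 - 280 \cdot 18 = -190 - 5040 = -5230$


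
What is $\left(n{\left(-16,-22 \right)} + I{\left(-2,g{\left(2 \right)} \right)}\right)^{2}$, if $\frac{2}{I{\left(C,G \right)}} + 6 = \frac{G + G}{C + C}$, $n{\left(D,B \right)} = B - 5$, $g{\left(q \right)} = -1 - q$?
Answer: $\frac{61009}{81} \approx 753.2$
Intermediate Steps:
$n{\left(D,B \right)} = -5 + B$ ($n{\left(D,B \right)} = B - 5 = -5 + B$)
$I{\left(C,G \right)} = \frac{2}{-6 + \frac{G}{C}}$ ($I{\left(C,G \right)} = \frac{2}{-6 + \frac{G + G}{C + C}} = \frac{2}{-6 + \frac{2 G}{2 C}} = \frac{2}{-6 + 2 G \frac{1}{2 C}} = \frac{2}{-6 + \frac{G}{C}}$)
$\left(n{\left(-16,-22 \right)} + I{\left(-2,g{\left(2 \right)} \right)}\right)^{2} = \left(\left(-5 - 22\right) - - \frac{4}{- (-1 - 2) + 6 \left(-2\right)}\right)^{2} = \left(-27 - - \frac{4}{- (-1 - 2) - 12}\right)^{2} = \left(-27 - - \frac{4}{\left(-1\right) \left(-3\right) - 12}\right)^{2} = \left(-27 - - \frac{4}{3 - 12}\right)^{2} = \left(-27 - - \frac{4}{-9}\right)^{2} = \left(-27 - \left(-4\right) \left(- \frac{1}{9}\right)\right)^{2} = \left(-27 - \frac{4}{9}\right)^{2} = \left(- \frac{247}{9}\right)^{2} = \frac{61009}{81}$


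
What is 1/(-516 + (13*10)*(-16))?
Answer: -1/2596 ≈ -0.00038521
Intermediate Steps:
1/(-516 + (13*10)*(-16)) = 1/(-516 + 130*(-16)) = 1/(-516 - 2080) = 1/(-2596) = -1/2596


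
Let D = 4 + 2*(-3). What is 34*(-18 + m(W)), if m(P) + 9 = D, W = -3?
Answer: -986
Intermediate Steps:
D = -2 (D = 4 - 6 = -2)
m(P) = -11 (m(P) = -9 - 2 = -11)
34*(-18 + m(W)) = 34*(-18 - 11) = 34*(-29) = -986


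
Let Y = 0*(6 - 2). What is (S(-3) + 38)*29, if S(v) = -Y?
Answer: 1102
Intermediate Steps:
Y = 0 (Y = 0*4 = 0)
S(v) = 0 (S(v) = -1*0 = 0)
(S(-3) + 38)*29 = (0 + 38)*29 = 38*29 = 1102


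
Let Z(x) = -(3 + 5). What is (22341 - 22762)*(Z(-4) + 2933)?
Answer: -1231425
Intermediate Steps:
Z(x) = -8 (Z(x) = -1*8 = -8)
(22341 - 22762)*(Z(-4) + 2933) = (22341 - 22762)*(-8 + 2933) = -421*2925 = -1231425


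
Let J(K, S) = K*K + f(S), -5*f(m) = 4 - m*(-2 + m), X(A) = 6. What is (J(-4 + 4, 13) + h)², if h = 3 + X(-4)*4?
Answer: 75076/25 ≈ 3003.0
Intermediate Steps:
f(m) = -⅘ + m*(-2 + m)/5 (f(m) = -(4 - m*(-2 + m))/5 = -⅘ + m*(-2 + m)/5)
h = 27 (h = 3 + 6*4 = 3 + 24 = 27)
J(K, S) = -⅘ + K² - 2*S/5 + S²/5 (J(K, S) = K*K + (-⅘ - 2*S/5 + S²/5) = K² + (-⅘ - 2*S/5 + S²/5) = -⅘ + K² - 2*S/5 + S²/5)
(J(-4 + 4, 13) + h)² = ((-⅘ + (-4 + 4)² - ⅖*13 + (⅕)*13²) + 27)² = ((-⅘ + 0² - 26/5 + (⅕)*169) + 27)² = ((-⅘ + 0 - 26/5 + 169/5) + 27)² = (139/5 + 27)² = (274/5)² = 75076/25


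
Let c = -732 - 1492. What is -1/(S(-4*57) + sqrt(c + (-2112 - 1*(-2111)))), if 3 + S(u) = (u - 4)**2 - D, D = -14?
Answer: I/(5*(sqrt(89) - 10767*I)) ≈ -1.8575e-5 + 1.6276e-8*I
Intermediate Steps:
c = -2224
S(u) = 11 + (-4 + u)**2 (S(u) = -3 + ((u - 4)**2 - 1*(-14)) = -3 + ((-4 + u)**2 + 14) = -3 + (14 + (-4 + u)**2) = 11 + (-4 + u)**2)
-1/(S(-4*57) + sqrt(c + (-2112 - 1*(-2111)))) = -1/((11 + (-4 - 4*57)**2) + sqrt(-2224 + (-2112 - 1*(-2111)))) = -1/((11 + (-4 - 228)**2) + sqrt(-2224 + (-2112 + 2111))) = -1/((11 + (-232)**2) + sqrt(-2224 - 1)) = -1/((11 + 53824) + sqrt(-2225)) = -1/(53835 + 5*I*sqrt(89))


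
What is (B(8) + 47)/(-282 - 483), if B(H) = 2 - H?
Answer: -41/765 ≈ -0.053595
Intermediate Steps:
(B(8) + 47)/(-282 - 483) = ((2 - 1*8) + 47)/(-282 - 483) = ((2 - 8) + 47)/(-765) = (-6 + 47)*(-1/765) = 41*(-1/765) = -41/765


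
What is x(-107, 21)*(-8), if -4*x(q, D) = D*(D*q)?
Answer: -94374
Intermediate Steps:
x(q, D) = -q*D**2/4 (x(q, D) = -D*D*q/4 = -q*D**2/4)
x(-107, 21)*(-8) = -1/4*(-107)*21**2*(-8) = -1/4*(-107)*441*(-8) = (47187/4)*(-8) = -94374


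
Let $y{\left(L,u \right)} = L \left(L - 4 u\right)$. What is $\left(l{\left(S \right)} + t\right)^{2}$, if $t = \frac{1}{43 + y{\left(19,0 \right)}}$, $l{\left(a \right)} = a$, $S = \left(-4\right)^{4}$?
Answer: $\frac{10696730625}{163216} \approx 65537.0$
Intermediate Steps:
$S = 256$
$t = \frac{1}{404}$ ($t = \frac{1}{43 + 19 \left(19 - 0\right)} = \frac{1}{43 + 19 \left(19 + 0\right)} = \frac{1}{43 + 19 \cdot 19} = \frac{1}{43 + 361} = \frac{1}{404} \approx 0.0024752$)
$\left(l{\left(S \right)} + t\right)^{2} = \left(256 + \frac{1}{404}\right)^{2} = \left(\frac{103425}{404}\right)^{2} = \frac{10696730625}{163216}$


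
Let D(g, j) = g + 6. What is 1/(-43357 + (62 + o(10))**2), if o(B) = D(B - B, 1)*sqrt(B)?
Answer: -421/16423893 - 8*sqrt(10)/16423893 ≈ -2.7174e-5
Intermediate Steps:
D(g, j) = 6 + g
o(B) = 6*sqrt(B) (o(B) = (6 + (B - B))*sqrt(B) = (6 + 0)*sqrt(B) = 6*sqrt(B))
1/(-43357 + (62 + o(10))**2) = 1/(-43357 + (62 + 6*sqrt(10))**2)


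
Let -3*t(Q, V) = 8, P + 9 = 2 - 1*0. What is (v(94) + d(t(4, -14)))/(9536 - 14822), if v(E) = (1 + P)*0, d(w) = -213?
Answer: 71/1762 ≈ 0.040295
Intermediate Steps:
P = -7 (P = -9 + (2 - 1*0) = -9 + (2 + 0) = -9 + 2 = -7)
t(Q, V) = -8/3 (t(Q, V) = -⅓*8 = -8/3)
v(E) = 0 (v(E) = (1 - 7)*0 = -6*0 = 0)
(v(94) + d(t(4, -14)))/(9536 - 14822) = (0 - 213)/(9536 - 14822) = -213/(-5286) = -213*(-1/5286) = 71/1762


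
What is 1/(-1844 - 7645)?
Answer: -1/9489 ≈ -0.00010539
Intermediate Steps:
1/(-1844 - 7645) = 1/(-9489) = -1/9489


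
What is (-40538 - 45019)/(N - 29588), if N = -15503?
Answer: 85557/45091 ≈ 1.8974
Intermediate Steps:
(-40538 - 45019)/(N - 29588) = (-40538 - 45019)/(-15503 - 29588) = -85557/(-45091) = -85557*(-1/45091) = 85557/45091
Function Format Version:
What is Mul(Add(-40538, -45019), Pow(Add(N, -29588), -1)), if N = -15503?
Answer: Rational(85557, 45091) ≈ 1.8974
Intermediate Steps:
Mul(Add(-40538, -45019), Pow(Add(N, -29588), -1)) = Mul(Add(-40538, -45019), Pow(Add(-15503, -29588), -1)) = Mul(-85557, Pow(-45091, -1)) = Mul(-85557, Rational(-1, 45091)) = Rational(85557, 45091)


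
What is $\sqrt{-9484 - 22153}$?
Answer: $i \sqrt{31637} \approx 177.87 i$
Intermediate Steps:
$\sqrt{-9484 - 22153} = \sqrt{-31637} = i \sqrt{31637}$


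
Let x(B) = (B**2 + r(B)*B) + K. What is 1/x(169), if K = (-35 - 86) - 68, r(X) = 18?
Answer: 1/31414 ≈ 3.1833e-5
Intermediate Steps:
K = -189 (K = -121 - 68 = -189)
x(B) = -189 + B**2 + 18*B (x(B) = (B**2 + 18*B) - 189 = -189 + B**2 + 18*B)
1/x(169) = 1/(-189 + 169**2 + 18*169) = 1/(-189 + 28561 + 3042) = 1/31414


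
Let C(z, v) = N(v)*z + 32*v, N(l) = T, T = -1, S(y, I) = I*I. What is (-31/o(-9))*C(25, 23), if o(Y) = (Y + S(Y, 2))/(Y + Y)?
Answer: -396738/5 ≈ -79348.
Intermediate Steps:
S(y, I) = I²
N(l) = -1
o(Y) = (4 + Y)/(2*Y) (o(Y) = (Y + 2²)/(Y + Y) = (Y + 4)/((2*Y)) = (4 + Y)*(1/(2*Y)) = (4 + Y)/(2*Y))
C(z, v) = -z + 32*v
(-31/o(-9))*C(25, 23) = (-31*(-18/(4 - 9)))*(-1*25 + 32*23) = (-31/((½)*(-⅑)*(-5)))*(-25 + 736) = -31/5/18*711 = -31*18/5*711 = -558/5*711 = -396738/5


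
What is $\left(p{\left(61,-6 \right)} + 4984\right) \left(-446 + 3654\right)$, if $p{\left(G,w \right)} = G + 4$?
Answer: $16197192$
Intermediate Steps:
$p{\left(G,w \right)} = 4 + G$
$\left(p{\left(61,-6 \right)} + 4984\right) \left(-446 + 3654\right) = \left(\left(4 + 61\right) + 4984\right) \left(-446 + 3654\right) = \left(65 + 4984\right) 3208 = 5049 \cdot 3208 = 16197192$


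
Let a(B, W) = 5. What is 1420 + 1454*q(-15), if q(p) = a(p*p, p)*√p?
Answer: 1420 + 7270*I*√15 ≈ 1420.0 + 28157.0*I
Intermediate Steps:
q(p) = 5*√p
1420 + 1454*q(-15) = 1420 + 1454*(5*√(-15)) = 1420 + 1454*(5*(I*√15)) = 1420 + 1454*(5*I*√15) = 1420 + 7270*I*√15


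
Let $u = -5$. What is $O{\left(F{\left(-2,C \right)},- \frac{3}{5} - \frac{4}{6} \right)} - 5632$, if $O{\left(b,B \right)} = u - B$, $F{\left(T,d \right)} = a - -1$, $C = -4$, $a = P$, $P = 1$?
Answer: $- \frac{84536}{15} \approx -5635.7$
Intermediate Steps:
$a = 1$
$F{\left(T,d \right)} = 2$ ($F{\left(T,d \right)} = 1 - -1 = 1 + 1 = 2$)
$O{\left(b,B \right)} = -5 - B$
$O{\left(F{\left(-2,C \right)},- \frac{3}{5} - \frac{4}{6} \right)} - 5632 = \left(-5 - \left(- \frac{3}{5} - \frac{4}{6}\right)\right) - 5632 = \left(-5 - \left(\left(-3\right) \frac{1}{5} - \frac{2}{3}\right)\right) - 5632 = \left(-5 - \left(- \frac{3}{5} - \frac{2}{3}\right)\right) - 5632 = \left(-5 - - \frac{19}{15}\right) - 5632 = \left(-5 + \frac{19}{15}\right) - 5632 = - \frac{56}{15} - 5632 = - \frac{84536}{15}$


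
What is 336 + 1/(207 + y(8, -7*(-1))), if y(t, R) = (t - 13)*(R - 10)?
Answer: 74593/222 ≈ 336.00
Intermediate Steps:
y(t, R) = (-13 + t)*(-10 + R)
336 + 1/(207 + y(8, -7*(-1))) = 336 + 1/(207 + (130 - (-91)*(-1) - 10*8 - 7*(-1)*8)) = 336 + 1/(207 + (130 - 13*7 - 80 + 7*8)) = 336 + 1/(207 + (130 - 91 - 80 + 56)) = 336 + 1/(207 + 15) = 336 + 1/222 = 74593/222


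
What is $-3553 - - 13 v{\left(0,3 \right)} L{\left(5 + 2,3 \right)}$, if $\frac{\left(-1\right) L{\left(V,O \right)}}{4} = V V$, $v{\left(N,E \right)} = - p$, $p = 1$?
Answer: $-1005$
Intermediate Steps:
$v{\left(N,E \right)} = -1$ ($v{\left(N,E \right)} = \left(-1\right) 1 = -1$)
$L{\left(V,O \right)} = - 4 V^{2}$ ($L{\left(V,O \right)} = - 4 V V = - 4 V^{2}$)
$-3553 - - 13 v{\left(0,3 \right)} L{\left(5 + 2,3 \right)} = -3553 - \left(-13\right) \left(-1\right) \left(- 4 \left(5 + 2\right)^{2}\right) = -3553 - 13 \left(- 4 \cdot 7^{2}\right) = -3553 - 13 \left(\left(-4\right) 49\right) = -3553 - 13 \left(-196\right) = -3553 - -2548 = -3553 + 2548 = -1005$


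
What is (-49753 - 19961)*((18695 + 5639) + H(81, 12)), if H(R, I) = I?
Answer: -1697257044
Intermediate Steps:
(-49753 - 19961)*((18695 + 5639) + H(81, 12)) = (-49753 - 19961)*((18695 + 5639) + 12) = -69714*(24334 + 12) = -69714*24346 = -1697257044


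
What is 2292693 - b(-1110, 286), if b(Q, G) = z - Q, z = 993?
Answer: 2290590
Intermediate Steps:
b(Q, G) = 993 - Q
2292693 - b(-1110, 286) = 2292693 - (993 - 1*(-1110)) = 2292693 - (993 + 1110) = 2292693 - 1*2103 = 2292693 - 2103 = 2290590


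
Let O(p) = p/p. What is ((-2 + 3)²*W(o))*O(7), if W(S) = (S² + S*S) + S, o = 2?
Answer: 10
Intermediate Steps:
W(S) = S + 2*S² (W(S) = (S² + S²) + S = 2*S² + S = S + 2*S²)
O(p) = 1
((-2 + 3)²*W(o))*O(7) = ((-2 + 3)²*(2*(1 + 2*2)))*1 = (1²*(2*(1 + 4)))*1 = (1*(2*5))*1 = (1*10)*1 = 10*1 = 10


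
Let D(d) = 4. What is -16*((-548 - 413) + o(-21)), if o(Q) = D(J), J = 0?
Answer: 15312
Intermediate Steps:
o(Q) = 4
-16*((-548 - 413) + o(-21)) = -16*((-548 - 413) + 4) = -16*(-961 + 4) = -16*(-957) = 15312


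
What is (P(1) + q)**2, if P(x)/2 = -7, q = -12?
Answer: 676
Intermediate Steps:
P(x) = -14 (P(x) = 2*(-7) = -14)
(P(1) + q)**2 = (-14 - 12)**2 = (-26)**2 = 676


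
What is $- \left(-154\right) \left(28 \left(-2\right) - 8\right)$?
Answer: $-9856$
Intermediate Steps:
$- \left(-154\right) \left(28 \left(-2\right) - 8\right) = - \left(-154\right) \left(-56 - 8\right) = - \left(-154\right) \left(-64\right) = \left(-1\right) 9856 = -9856$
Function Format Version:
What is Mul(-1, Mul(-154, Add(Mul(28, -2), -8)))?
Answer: -9856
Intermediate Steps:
Mul(-1, Mul(-154, Add(Mul(28, -2), -8))) = Mul(-1, Mul(-154, Add(-56, -8))) = Mul(-1, Mul(-154, -64)) = Mul(-1, 9856) = -9856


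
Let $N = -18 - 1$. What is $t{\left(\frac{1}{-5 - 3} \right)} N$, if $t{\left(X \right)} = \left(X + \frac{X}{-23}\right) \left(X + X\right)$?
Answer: $- \frac{209}{368} \approx -0.56793$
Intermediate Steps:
$t{\left(X \right)} = \frac{44 X^{2}}{23}$ ($t{\left(X \right)} = \left(X + X \left(- \frac{1}{23}\right)\right) 2 X = \left(X - \frac{X}{23}\right) 2 X = \frac{22 X}{23} \cdot 2 X = \frac{44 X^{2}}{23}$)
$N = -19$
$t{\left(\frac{1}{-5 - 3} \right)} N = \frac{44 \left(\frac{1}{-5 - 3}\right)^{2}}{23} \left(-19\right) = \frac{44 \left(\frac{1}{-8}\right)^{2}}{23} \left(-19\right) = \frac{44 \left(- \frac{1}{8}\right)^{2}}{23} \left(-19\right) = \frac{44}{23} \cdot \frac{1}{64} \left(-19\right) = \frac{11}{368} \left(-19\right) = - \frac{209}{368}$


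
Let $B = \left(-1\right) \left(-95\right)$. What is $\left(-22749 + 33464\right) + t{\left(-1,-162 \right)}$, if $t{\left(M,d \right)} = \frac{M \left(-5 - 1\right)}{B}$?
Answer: $\frac{1017931}{95} \approx 10715.0$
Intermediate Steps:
$B = 95$
$t{\left(M,d \right)} = - \frac{6 M}{95}$ ($t{\left(M,d \right)} = \frac{M \left(-5 - 1\right)}{95} = M \left(-6\right) \frac{1}{95} = - 6 M \frac{1}{95} = - \frac{6 M}{95}$)
$\left(-22749 + 33464\right) + t{\left(-1,-162 \right)} = \left(-22749 + 33464\right) - - \frac{6}{95} = 10715 + \frac{6}{95} = \frac{1017931}{95}$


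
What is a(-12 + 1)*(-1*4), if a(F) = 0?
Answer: 0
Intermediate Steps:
a(-12 + 1)*(-1*4) = 0*(-1*4) = 0*(-4) = 0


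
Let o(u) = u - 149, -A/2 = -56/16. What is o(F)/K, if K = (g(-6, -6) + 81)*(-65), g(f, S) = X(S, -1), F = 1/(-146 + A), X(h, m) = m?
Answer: 2589/90350 ≈ 0.028655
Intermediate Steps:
A = 7 (A = -(-112)/16 = -2*(-7/2) = 7)
F = -1/139 (F = 1/(-146 + 7) = 1/(-139) = -1/139 ≈ -0.0071942)
g(f, S) = -1
K = -5200 (K = (-1 + 81)*(-65) = 80*(-65) = -5200)
o(u) = -149 + u
o(F)/K = (-149 - 1/139)/(-5200) = -20712/139*(-1/5200) = 2589/90350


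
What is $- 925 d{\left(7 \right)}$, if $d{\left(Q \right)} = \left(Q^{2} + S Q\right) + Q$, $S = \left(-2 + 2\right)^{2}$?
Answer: $-51800$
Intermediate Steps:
$S = 0$ ($S = 0^{2} = 0$)
$d{\left(Q \right)} = Q + Q^{2}$ ($d{\left(Q \right)} = \left(Q^{2} + 0 Q\right) + Q = \left(Q^{2} + 0\right) + Q = Q^{2} + Q = Q + Q^{2}$)
$- 925 d{\left(7 \right)} = - 925 \cdot 7 \left(1 + 7\right) = - 925 \cdot 7 \cdot 8 = \left(-925\right) 56 = -51800$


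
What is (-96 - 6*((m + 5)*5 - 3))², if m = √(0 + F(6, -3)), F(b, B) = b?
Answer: 57384 + 13680*√6 ≈ 90893.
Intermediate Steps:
m = √6 (m = √(0 + 6) = √6 ≈ 2.4495)
(-96 - 6*((m + 5)*5 - 3))² = (-96 - 6*((√6 + 5)*5 - 3))² = (-96 - 6*((5 + √6)*5 - 3))² = (-96 - 6*((25 + 5*√6) - 3))² = (-96 - 6*(22 + 5*√6))² = (-96 + (-132 - 30*√6))² = (-228 - 30*√6)²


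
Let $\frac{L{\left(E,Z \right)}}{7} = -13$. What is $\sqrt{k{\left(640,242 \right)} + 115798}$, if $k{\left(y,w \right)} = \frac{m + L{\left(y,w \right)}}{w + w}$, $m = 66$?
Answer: $\frac{\sqrt{56046207}}{22} \approx 340.29$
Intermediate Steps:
$L{\left(E,Z \right)} = -91$ ($L{\left(E,Z \right)} = 7 \left(-13\right) = -91$)
$k{\left(y,w \right)} = - \frac{25}{2 w}$ ($k{\left(y,w \right)} = \frac{66 - 91}{w + w} = - \frac{25}{2 w}$)
$\sqrt{k{\left(640,242 \right)} + 115798} = \sqrt{- \frac{25}{2 \cdot 242} + 115798} = \sqrt{\left(- \frac{25}{2}\right) \frac{1}{242} + 115798} = \sqrt{- \frac{25}{484} + 115798} = \sqrt{\frac{56046207}{484}} = \frac{\sqrt{56046207}}{22}$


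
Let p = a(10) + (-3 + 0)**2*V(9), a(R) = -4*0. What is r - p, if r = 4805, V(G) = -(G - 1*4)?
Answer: 4850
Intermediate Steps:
V(G) = 4 - G (V(G) = -(G - 4) = -(-4 + G) = 4 - G)
a(R) = 0
p = -45 (p = 0 + (-3 + 0)**2*(4 - 1*9) = 0 + (-3)**2*(4 - 9) = 0 + 9*(-5) = 0 - 45 = -45)
r - p = 4805 - 1*(-45) = 4805 + 45 = 4850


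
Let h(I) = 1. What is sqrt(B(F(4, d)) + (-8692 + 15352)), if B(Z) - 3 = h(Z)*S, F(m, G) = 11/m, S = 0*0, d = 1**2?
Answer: sqrt(6663) ≈ 81.627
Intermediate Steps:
d = 1
S = 0
B(Z) = 3 (B(Z) = 3 + 1*0 = 3 + 0 = 3)
sqrt(B(F(4, d)) + (-8692 + 15352)) = sqrt(3 + (-8692 + 15352)) = sqrt(3 + 6660) = sqrt(6663)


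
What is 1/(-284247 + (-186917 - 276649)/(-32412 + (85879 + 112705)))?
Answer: -83086/23617178025 ≈ -3.5180e-6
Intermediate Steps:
1/(-284247 + (-186917 - 276649)/(-32412 + (85879 + 112705))) = 1/(-284247 - 463566/(-32412 + 198584)) = 1/(-284247 - 463566/166172) = 1/(-284247 - 463566*1/166172) = 1/(-284247 - 231783/83086) = 1/(-23617178025/83086) = -83086/23617178025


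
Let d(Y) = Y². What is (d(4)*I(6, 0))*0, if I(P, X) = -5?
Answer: 0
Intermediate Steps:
(d(4)*I(6, 0))*0 = (4²*(-5))*0 = (16*(-5))*0 = -80*0 = 0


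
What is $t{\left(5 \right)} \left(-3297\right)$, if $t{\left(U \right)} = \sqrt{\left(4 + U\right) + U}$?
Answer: $- 3297 \sqrt{14} \approx -12336.0$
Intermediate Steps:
$t{\left(U \right)} = \sqrt{4 + 2 U}$
$t{\left(5 \right)} \left(-3297\right) = \sqrt{4 + 2 \cdot 5} \left(-3297\right) = \sqrt{4 + 10} \left(-3297\right) = \sqrt{14} \left(-3297\right) = - 3297 \sqrt{14}$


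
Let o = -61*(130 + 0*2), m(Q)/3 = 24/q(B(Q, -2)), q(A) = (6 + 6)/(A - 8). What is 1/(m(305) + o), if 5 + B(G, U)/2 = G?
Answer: -1/4378 ≈ -0.00022841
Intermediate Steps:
B(G, U) = -10 + 2*G
q(A) = 12/(-8 + A)
m(Q) = -108 + 12*Q (m(Q) = 3*(24/((12/(-8 + (-10 + 2*Q))))) = 3*(24/((12/(-18 + 2*Q)))) = 3*(24*(-3/2 + Q/6)) = 3*(-36 + 4*Q) = -108 + 12*Q)
o = -7930 (o = -61*(130 + 0) = -61*130 = -7930)
1/(m(305) + o) = 1/((-108 + 12*305) - 7930) = 1/((-108 + 3660) - 7930) = 1/(3552 - 7930) = 1/(-4378) = -1/4378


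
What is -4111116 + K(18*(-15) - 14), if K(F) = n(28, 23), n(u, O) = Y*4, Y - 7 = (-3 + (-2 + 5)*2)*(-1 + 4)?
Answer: -4111052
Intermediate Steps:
Y = 16 (Y = 7 + (-3 + (-2 + 5)*2)*(-1 + 4) = 7 + (-3 + 3*2)*3 = 7 + (-3 + 6)*3 = 7 + 3*3 = 7 + 9 = 16)
n(u, O) = 64 (n(u, O) = 16*4 = 64)
K(F) = 64
-4111116 + K(18*(-15) - 14) = -4111116 + 64 = -4111052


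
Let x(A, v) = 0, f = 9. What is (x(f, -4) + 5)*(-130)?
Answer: -650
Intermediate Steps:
(x(f, -4) + 5)*(-130) = (0 + 5)*(-130) = 5*(-130) = -650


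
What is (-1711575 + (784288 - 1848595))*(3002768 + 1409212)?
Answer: -12247135866360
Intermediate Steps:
(-1711575 + (784288 - 1848595))*(3002768 + 1409212) = (-1711575 - 1064307)*4411980 = -2775882*4411980 = -12247135866360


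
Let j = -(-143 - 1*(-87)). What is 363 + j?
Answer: 419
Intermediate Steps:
j = 56 (j = -(-143 + 87) = -1*(-56) = 56)
363 + j = 363 + 56 = 419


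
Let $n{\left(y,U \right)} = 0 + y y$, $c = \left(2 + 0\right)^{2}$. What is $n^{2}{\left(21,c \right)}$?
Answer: $194481$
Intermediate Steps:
$c = 4$ ($c = 2^{2} = 4$)
$n{\left(y,U \right)} = y^{2}$ ($n{\left(y,U \right)} = 0 + y^{2} = y^{2}$)
$n^{2}{\left(21,c \right)} = \left(21^{2}\right)^{2} = 441^{2} = 194481$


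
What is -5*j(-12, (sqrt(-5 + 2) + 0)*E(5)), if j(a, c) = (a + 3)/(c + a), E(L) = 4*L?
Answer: -45/112 - 75*I*sqrt(3)/112 ≈ -0.40179 - 1.1599*I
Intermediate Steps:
j(a, c) = (3 + a)/(a + c)
-5*j(-12, (sqrt(-5 + 2) + 0)*E(5)) = -5*(3 - 12)/(-12 + (sqrt(-5 + 2) + 0)*(4*5)) = -5*(-9)/(-12 + (sqrt(-3) + 0)*20) = -5*(-9)/(-12 + (I*sqrt(3) + 0)*20) = -5*(-9)/(-12 + (I*sqrt(3))*20) = -5*(-9)/(-12 + 20*I*sqrt(3)) = -(-45)/(-12 + 20*I*sqrt(3)) = 45/(-12 + 20*I*sqrt(3))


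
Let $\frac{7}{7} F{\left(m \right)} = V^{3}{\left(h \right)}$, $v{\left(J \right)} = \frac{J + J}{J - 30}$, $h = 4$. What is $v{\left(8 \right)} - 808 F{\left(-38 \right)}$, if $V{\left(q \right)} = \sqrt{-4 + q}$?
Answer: $- \frac{8}{11} \approx -0.72727$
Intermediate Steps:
$v{\left(J \right)} = \frac{2 J}{-30 + J}$
$F{\left(m \right)} = 0$ ($F{\left(m \right)} = \left(\sqrt{-4 + 4}\right)^{3} = \left(\sqrt{0}\right)^{3} = 0^{3} = 0$)
$v{\left(8 \right)} - 808 F{\left(-38 \right)} = 2 \cdot 8 \frac{1}{-30 + 8} - 0 = 2 \cdot 8 \frac{1}{-22} + 0 = 2 \cdot 8 \left(- \frac{1}{22}\right) + 0 = - \frac{8}{11} + 0 = - \frac{8}{11}$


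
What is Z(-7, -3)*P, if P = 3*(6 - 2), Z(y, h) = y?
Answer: -84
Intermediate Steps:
P = 12 (P = 3*4 = 12)
Z(-7, -3)*P = -7*12 = -84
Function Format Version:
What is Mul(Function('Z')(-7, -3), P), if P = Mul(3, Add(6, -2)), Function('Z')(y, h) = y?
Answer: -84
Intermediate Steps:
P = 12 (P = Mul(3, 4) = 12)
Mul(Function('Z')(-7, -3), P) = Mul(-7, 12) = -84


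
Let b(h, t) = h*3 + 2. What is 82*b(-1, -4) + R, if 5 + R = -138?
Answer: -225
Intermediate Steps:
R = -143 (R = -5 - 138 = -143)
b(h, t) = 2 + 3*h (b(h, t) = 3*h + 2 = 2 + 3*h)
82*b(-1, -4) + R = 82*(2 + 3*(-1)) - 143 = 82*(2 - 3) - 143 = 82*(-1) - 143 = -82 - 143 = -225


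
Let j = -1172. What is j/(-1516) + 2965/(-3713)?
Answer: -35826/1407227 ≈ -0.025459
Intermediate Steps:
j/(-1516) + 2965/(-3713) = -1172/(-1516) + 2965/(-3713) = -1172*(-1/1516) + 2965*(-1/3713) = 293/379 - 2965/3713 = -35826/1407227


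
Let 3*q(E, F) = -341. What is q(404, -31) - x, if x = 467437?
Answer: -1402652/3 ≈ -4.6755e+5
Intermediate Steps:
q(E, F) = -341/3 (q(E, F) = (⅓)*(-341) = -341/3)
q(404, -31) - x = -341/3 - 1*467437 = -341/3 - 467437 = -1402652/3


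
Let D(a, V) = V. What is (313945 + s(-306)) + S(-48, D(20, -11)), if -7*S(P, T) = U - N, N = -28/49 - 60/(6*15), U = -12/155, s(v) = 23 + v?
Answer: 7146784892/22785 ≈ 3.1366e+5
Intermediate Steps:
U = -12/155 (U = -12*1/155 = -12/155 ≈ -0.077419)
N = -26/21 (N = -28*1/49 - 60/90 = -4/7 - 60*1/90 = -4/7 - ⅔ = -26/21 ≈ -1.2381)
S(P, T) = -3778/22785 (S(P, T) = -(-12/155 - 1*(-26/21))/7 = -(-12/155 + 26/21)/7 = -⅐*3778/3255 = -3778/22785)
(313945 + s(-306)) + S(-48, D(20, -11)) = (313945 + (23 - 306)) - 3778/22785 = (313945 - 283) - 3778/22785 = 313662 - 3778/22785 = 7146784892/22785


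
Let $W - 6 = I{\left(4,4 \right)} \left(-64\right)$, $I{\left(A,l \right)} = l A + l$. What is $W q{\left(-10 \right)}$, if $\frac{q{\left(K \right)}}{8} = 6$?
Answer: $-61152$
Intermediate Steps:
$I{\left(A,l \right)} = l + A l$ ($I{\left(A,l \right)} = A l + l = l + A l$)
$q{\left(K \right)} = 48$ ($q{\left(K \right)} = 8 \cdot 6 = 48$)
$W = -1274$ ($W = 6 + 4 \left(1 + 4\right) \left(-64\right) = 6 + 4 \cdot 5 \left(-64\right) = 6 + 20 \left(-64\right) = 6 - 1280 = -1274$)
$W q{\left(-10 \right)} = \left(-1274\right) 48 = -61152$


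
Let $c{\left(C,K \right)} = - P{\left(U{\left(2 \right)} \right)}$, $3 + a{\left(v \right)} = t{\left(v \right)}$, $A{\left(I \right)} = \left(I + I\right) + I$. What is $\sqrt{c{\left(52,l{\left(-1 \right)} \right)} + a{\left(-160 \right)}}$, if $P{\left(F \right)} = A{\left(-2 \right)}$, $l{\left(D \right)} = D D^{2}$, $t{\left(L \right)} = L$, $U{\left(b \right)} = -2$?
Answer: $i \sqrt{157} \approx 12.53 i$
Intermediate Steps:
$l{\left(D \right)} = D^{3}$
$A{\left(I \right)} = 3 I$ ($A{\left(I \right)} = 2 I + I = 3 I$)
$a{\left(v \right)} = -3 + v$
$P{\left(F \right)} = -6$ ($P{\left(F \right)} = 3 \left(-2\right) = -6$)
$c{\left(C,K \right)} = 6$ ($c{\left(C,K \right)} = \left(-1\right) \left(-6\right) = 6$)
$\sqrt{c{\left(52,l{\left(-1 \right)} \right)} + a{\left(-160 \right)}} = \sqrt{6 - 163} = \sqrt{-157} = i \sqrt{157}$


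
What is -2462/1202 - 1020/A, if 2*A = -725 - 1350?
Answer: -265657/249415 ≈ -1.0651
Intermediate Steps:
A = -2075/2 (A = (-725 - 1350)/2 = (½)*(-2075) = -2075/2 ≈ -1037.5)
-2462/1202 - 1020/A = -2462/1202 - 1020/(-2075/2) = -2462*1/1202 - 1020*(-2/2075) = -1231/601 + 408/415 = -265657/249415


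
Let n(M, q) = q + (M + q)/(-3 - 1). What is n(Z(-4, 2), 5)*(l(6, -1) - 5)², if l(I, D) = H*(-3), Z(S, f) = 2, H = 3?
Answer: 637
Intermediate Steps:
l(I, D) = -9 (l(I, D) = 3*(-3) = -9)
n(M, q) = -M/4 + 3*q/4 (n(M, q) = q + (M + q)/(-4) = q + (M + q)*(-¼) = q + (-M/4 - q/4) = -M/4 + 3*q/4)
n(Z(-4, 2), 5)*(l(6, -1) - 5)² = (-¼*2 + (¾)*5)*(-9 - 5)² = (-½ + 15/4)*(-14)² = (13/4)*196 = 637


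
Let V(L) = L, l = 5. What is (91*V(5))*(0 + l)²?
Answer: 11375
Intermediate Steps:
(91*V(5))*(0 + l)² = (91*5)*(0 + 5)² = 455*5² = 455*25 = 11375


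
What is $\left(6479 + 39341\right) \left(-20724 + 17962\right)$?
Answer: $-126554840$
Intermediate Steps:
$\left(6479 + 39341\right) \left(-20724 + 17962\right) = 45820 \left(-2762\right) = -126554840$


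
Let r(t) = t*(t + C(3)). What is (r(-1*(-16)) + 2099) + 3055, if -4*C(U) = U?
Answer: 5398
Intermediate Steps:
C(U) = -U/4
r(t) = t*(-¾ + t) (r(t) = t*(t - ¼*3) = t*(t - ¾) = t*(-¾ + t))
(r(-1*(-16)) + 2099) + 3055 = ((-1*(-16))*(-3 + 4*(-1*(-16)))/4 + 2099) + 3055 = ((¼)*16*(-3 + 4*16) + 2099) + 3055 = ((¼)*16*(-3 + 64) + 2099) + 3055 = ((¼)*16*61 + 2099) + 3055 = (244 + 2099) + 3055 = 2343 + 3055 = 5398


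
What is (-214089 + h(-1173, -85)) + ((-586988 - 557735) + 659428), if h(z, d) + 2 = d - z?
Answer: -698298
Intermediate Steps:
h(z, d) = -2 + d - z (h(z, d) = -2 + (d - z) = -2 + d - z)
(-214089 + h(-1173, -85)) + ((-586988 - 557735) + 659428) = (-214089 + (-2 - 85 - 1*(-1173))) + ((-586988 - 557735) + 659428) = (-214089 + (-2 - 85 + 1173)) + (-1144723 + 659428) = (-214089 + 1086) - 485295 = -213003 - 485295 = -698298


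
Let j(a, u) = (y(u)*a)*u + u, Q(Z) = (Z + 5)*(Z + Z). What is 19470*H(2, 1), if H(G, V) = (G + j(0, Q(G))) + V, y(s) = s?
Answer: 603570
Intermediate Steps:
Q(Z) = 2*Z*(5 + Z) (Q(Z) = (5 + Z)*(2*Z) = 2*Z*(5 + Z))
j(a, u) = u + a*u² (j(a, u) = (u*a)*u + u = (a*u)*u + u = a*u² + u = u + a*u²)
H(G, V) = G + V + 2*G*(5 + G) (H(G, V) = (G + (2*G*(5 + G))*(1 + 0*(2*G*(5 + G)))) + V = (G + (2*G*(5 + G))*(1 + 0)) + V = (G + (2*G*(5 + G))*1) + V = (G + 2*G*(5 + G)) + V = G + V + 2*G*(5 + G))
19470*H(2, 1) = 19470*(2 + 1 + 2*2*(5 + 2)) = 19470*(2 + 1 + 2*2*7) = 19470*(2 + 1 + 28) = 19470*31 = 603570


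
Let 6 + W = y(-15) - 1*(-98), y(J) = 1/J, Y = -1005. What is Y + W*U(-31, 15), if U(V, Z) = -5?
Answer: -4394/3 ≈ -1464.7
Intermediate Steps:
W = 1379/15 (W = -6 + (1/(-15) - 1*(-98)) = -6 + (-1/15 + 98) = -6 + 1469/15 = 1379/15 ≈ 91.933)
Y + W*U(-31, 15) = -1005 + (1379/15)*(-5) = -1005 - 1379/3 = -4394/3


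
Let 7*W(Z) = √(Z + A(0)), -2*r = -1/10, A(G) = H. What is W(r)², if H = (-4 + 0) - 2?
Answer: -17/140 ≈ -0.12143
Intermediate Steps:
H = -6 (H = -4 - 2 = -6)
A(G) = -6
r = 1/20 (r = -(-1)/(2*10) = -½*(-⅒) = 1/20 ≈ 0.050000)
W(Z) = √(-6 + Z)/7 (W(Z) = √(Z - 6)/7 = √(-6 + Z)/7)
W(r)² = (√(-6 + 1/20)/7)² = (√(-119/20)/7)² = ((I*√595/10)/7)² = (I*√595/70)² = -17/140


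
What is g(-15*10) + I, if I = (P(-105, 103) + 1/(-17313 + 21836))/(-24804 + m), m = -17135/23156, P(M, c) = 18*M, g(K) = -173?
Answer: -449241212119597/2597914222357 ≈ -172.92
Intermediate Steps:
m = -17135/23156 (m = -17135*1/23156 = -17135/23156 ≈ -0.73998)
I = 197948348164/2597914222357 (I = (18*(-105) + 1/(-17313 + 21836))/(-24804 - 17135/23156) = (-1890 + 1/4523)/(-574378559/23156) = (-1890 + 1/4523)*(-23156/574378559) = -8548469/4523*(-23156/574378559) = 197948348164/2597914222357 ≈ 0.076195)
g(-15*10) + I = -173 + 197948348164/2597914222357 = -449241212119597/2597914222357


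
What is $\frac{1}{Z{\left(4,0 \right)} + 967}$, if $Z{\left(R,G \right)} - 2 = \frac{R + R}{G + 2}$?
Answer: $\frac{1}{973} \approx 0.0010277$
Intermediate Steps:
$Z{\left(R,G \right)} = 2 + \frac{2 R}{2 + G}$ ($Z{\left(R,G \right)} = 2 + \frac{R + R}{G + 2} = 2 + \frac{2 R}{2 + G}$)
$\frac{1}{Z{\left(4,0 \right)} + 967} = \frac{1}{\frac{2 \left(2 + 0 + 4\right)}{2 + 0} + 967} = \frac{1}{2 \cdot \frac{1}{2} \cdot 6 + 967} = \frac{1}{6 + 967} = \frac{1}{973}$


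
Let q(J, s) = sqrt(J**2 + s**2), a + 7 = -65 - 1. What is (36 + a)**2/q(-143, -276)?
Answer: 1369*sqrt(3865)/19325 ≈ 4.4041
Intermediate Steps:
a = -73 (a = -7 + (-65 - 1) = -7 - 66 = -73)
(36 + a)**2/q(-143, -276) = (36 - 73)**2/(sqrt((-143)**2 + (-276)**2)) = (-37)**2/(sqrt(20449 + 76176)) = 1369/(sqrt(96625)) = 1369/((5*sqrt(3865))) = 1369*(sqrt(3865)/19325) = 1369*sqrt(3865)/19325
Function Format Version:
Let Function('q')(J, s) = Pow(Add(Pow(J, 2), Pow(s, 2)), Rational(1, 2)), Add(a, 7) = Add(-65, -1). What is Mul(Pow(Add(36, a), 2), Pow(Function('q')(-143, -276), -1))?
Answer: Mul(Rational(1369, 19325), Pow(3865, Rational(1, 2))) ≈ 4.4041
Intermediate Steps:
a = -73 (a = Add(-7, Add(-65, -1)) = Add(-7, -66) = -73)
Mul(Pow(Add(36, a), 2), Pow(Function('q')(-143, -276), -1)) = Mul(Pow(Add(36, -73), 2), Pow(Pow(Add(Pow(-143, 2), Pow(-276, 2)), Rational(1, 2)), -1)) = Mul(Pow(-37, 2), Pow(Pow(Add(20449, 76176), Rational(1, 2)), -1)) = Mul(1369, Pow(Pow(96625, Rational(1, 2)), -1)) = Mul(1369, Pow(Mul(5, Pow(3865, Rational(1, 2))), -1)) = Mul(1369, Mul(Rational(1, 19325), Pow(3865, Rational(1, 2)))) = Mul(Rational(1369, 19325), Pow(3865, Rational(1, 2)))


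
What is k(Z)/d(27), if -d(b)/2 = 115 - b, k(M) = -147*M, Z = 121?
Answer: 1617/16 ≈ 101.06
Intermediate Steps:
d(b) = -230 + 2*b (d(b) = -2*(115 - b) = -230 + 2*b)
k(Z)/d(27) = (-147*121)/(-230 + 2*27) = -17787/(-230 + 54) = -17787/(-176) = -17787*(-1/176) = 1617/16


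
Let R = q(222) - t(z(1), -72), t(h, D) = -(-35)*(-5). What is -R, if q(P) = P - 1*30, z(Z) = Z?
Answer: -367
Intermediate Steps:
t(h, D) = -175 (t(h, D) = -5*35 = -175)
q(P) = -30 + P (q(P) = P - 30 = -30 + P)
R = 367 (R = (-30 + 222) - 1*(-175) = 192 + 175 = 367)
-R = -1*367 = -367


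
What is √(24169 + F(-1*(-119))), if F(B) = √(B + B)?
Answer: √(24169 + √238) ≈ 155.51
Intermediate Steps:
F(B) = √2*√B (F(B) = √(2*B) = √2*√B)
√(24169 + F(-1*(-119))) = √(24169 + √2*√(-1*(-119))) = √(24169 + √2*√119) = √(24169 + √238)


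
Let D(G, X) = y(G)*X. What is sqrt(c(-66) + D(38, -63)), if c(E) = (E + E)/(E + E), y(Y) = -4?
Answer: sqrt(253) ≈ 15.906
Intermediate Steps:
c(E) = 1 (c(E) = (2*E)/((2*E)) = (2*E)*(1/(2*E)) = 1)
D(G, X) = -4*X
sqrt(c(-66) + D(38, -63)) = sqrt(1 - 4*(-63)) = sqrt(1 + 252) = sqrt(253)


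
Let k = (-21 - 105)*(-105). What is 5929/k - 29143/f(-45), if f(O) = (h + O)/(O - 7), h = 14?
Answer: -409163969/8370 ≈ -48885.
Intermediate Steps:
k = 13230 (k = -126*(-105) = 13230)
f(O) = (14 + O)/(-7 + O) (f(O) = (14 + O)/(O - 7) = (14 + O)/(-7 + O))
5929/k - 29143/f(-45) = 5929/13230 - 29143*(-7 - 45)/(14 - 45) = 5929*(1/13230) - 29143/(-31/(-52)) = 121/270 - 29143/((-1/52*(-31))) = 121/270 - 29143/31/52 = 121/270 - 29143*52/31 = 121/270 - 1515436/31 = -409163969/8370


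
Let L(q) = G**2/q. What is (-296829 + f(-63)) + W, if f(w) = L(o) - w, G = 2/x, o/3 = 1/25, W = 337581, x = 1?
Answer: 122545/3 ≈ 40848.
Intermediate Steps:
o = 3/25 ≈ 0.12000
G = 2 (G = 2/1 = 2*1 = 2)
L(q) = 4/q (L(q) = 2**2/q = 4/q)
f(w) = 100/3 - w (f(w) = 4/(3/25) - w = 4*(25/3) - w = 100/3 - w)
(-296829 + f(-63)) + W = (-296829 + (100/3 - 1*(-63))) + 337581 = (-296829 + (100/3 + 63)) + 337581 = (-296829 + 289/3) + 337581 = -890198/3 + 337581 = 122545/3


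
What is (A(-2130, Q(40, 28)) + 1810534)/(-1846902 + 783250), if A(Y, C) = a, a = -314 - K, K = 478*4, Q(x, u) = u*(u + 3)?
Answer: -452077/265913 ≈ -1.7001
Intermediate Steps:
Q(x, u) = u*(3 + u)
K = 1912
a = -2226 (a = -314 - 1*1912 = -314 - 1912 = -2226)
A(Y, C) = -2226
(A(-2130, Q(40, 28)) + 1810534)/(-1846902 + 783250) = (-2226 + 1810534)/(-1846902 + 783250) = 1808308/(-1063652) = 1808308*(-1/1063652) = -452077/265913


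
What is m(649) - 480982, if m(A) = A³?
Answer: 272878467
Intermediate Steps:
m(649) - 480982 = 649³ - 480982 = 273359449 - 480982 = 272878467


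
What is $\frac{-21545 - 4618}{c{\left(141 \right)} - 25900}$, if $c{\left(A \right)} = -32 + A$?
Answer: $\frac{8721}{8597} \approx 1.0144$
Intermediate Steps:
$\frac{-21545 - 4618}{c{\left(141 \right)} - 25900} = \frac{-21545 - 4618}{\left(-32 + 141\right) - 25900} = - \frac{26163}{109 - 25900} = - \frac{26163}{-25791} = \left(-26163\right) \left(- \frac{1}{25791}\right) = \frac{8721}{8597}$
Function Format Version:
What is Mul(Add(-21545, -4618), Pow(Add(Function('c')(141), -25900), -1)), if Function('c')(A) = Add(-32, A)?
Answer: Rational(8721, 8597) ≈ 1.0144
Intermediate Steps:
Mul(Add(-21545, -4618), Pow(Add(Function('c')(141), -25900), -1)) = Mul(Add(-21545, -4618), Pow(Add(Add(-32, 141), -25900), -1)) = Mul(-26163, Pow(Add(109, -25900), -1)) = Mul(-26163, Pow(-25791, -1)) = Mul(-26163, Rational(-1, 25791)) = Rational(8721, 8597)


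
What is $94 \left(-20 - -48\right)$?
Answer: $2632$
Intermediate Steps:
$94 \left(-20 - -48\right) = 94 \left(-20 + 48\right) = 94 \cdot 28 = 2632$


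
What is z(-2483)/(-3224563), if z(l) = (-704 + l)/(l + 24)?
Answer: -3187/7929200417 ≈ -4.0193e-7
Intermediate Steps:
z(l) = (-704 + l)/(24 + l)
z(-2483)/(-3224563) = ((-704 - 2483)/(24 - 2483))/(-3224563) = (-3187/(-2459))*(-1/3224563) = -1/2459*(-3187)*(-1/3224563) = (3187/2459)*(-1/3224563) = -3187/7929200417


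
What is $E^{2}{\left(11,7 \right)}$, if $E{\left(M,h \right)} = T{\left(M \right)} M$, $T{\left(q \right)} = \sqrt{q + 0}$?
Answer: $1331$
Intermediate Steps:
$T{\left(q \right)} = \sqrt{q}$
$E{\left(M,h \right)} = M^{\frac{3}{2}}$ ($E{\left(M,h \right)} = \sqrt{M} M = M^{\frac{3}{2}}$)
$E^{2}{\left(11,7 \right)} = \left(11^{\frac{3}{2}}\right)^{2} = \left(11 \sqrt{11}\right)^{2} = 1331$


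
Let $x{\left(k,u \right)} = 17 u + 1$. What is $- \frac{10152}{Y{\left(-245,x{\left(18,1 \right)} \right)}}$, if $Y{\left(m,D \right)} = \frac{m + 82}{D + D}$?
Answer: $\frac{365472}{163} \approx 2242.2$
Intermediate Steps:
$x{\left(k,u \right)} = 1 + 17 u$
$Y{\left(m,D \right)} = \frac{82 + m}{2 D}$
$- \frac{10152}{Y{\left(-245,x{\left(18,1 \right)} \right)}} = - \frac{10152}{\frac{1}{2} \frac{1}{1 + 17 \cdot 1} \left(82 - 245\right)} = - \frac{10152}{\frac{1}{2} \frac{1}{1 + 17} \left(-163\right)} = - \frac{10152}{\frac{1}{2} \cdot \frac{1}{18} \left(-163\right)} = - \frac{10152}{- \frac{163}{36}} = \left(-10152\right) \left(- \frac{36}{163}\right) = \frac{365472}{163}$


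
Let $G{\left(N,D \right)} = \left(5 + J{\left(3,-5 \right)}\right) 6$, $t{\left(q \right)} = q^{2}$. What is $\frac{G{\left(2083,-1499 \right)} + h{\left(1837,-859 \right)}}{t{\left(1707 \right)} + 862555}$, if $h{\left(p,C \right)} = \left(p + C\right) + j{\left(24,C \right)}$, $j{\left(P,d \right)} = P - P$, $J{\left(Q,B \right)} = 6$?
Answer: $\frac{261}{944101} \approx 0.00027645$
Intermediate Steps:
$j{\left(P,d \right)} = 0$
$h{\left(p,C \right)} = C + p$ ($h{\left(p,C \right)} = \left(p + C\right) + 0 = \left(C + p\right) + 0 = C + p$)
$G{\left(N,D \right)} = 66$ ($G{\left(N,D \right)} = \left(5 + 6\right) 6 = 11 \cdot 6 = 66$)
$\frac{G{\left(2083,-1499 \right)} + h{\left(1837,-859 \right)}}{t{\left(1707 \right)} + 862555} = \frac{66 + \left(-859 + 1837\right)}{1707^{2} + 862555} = \frac{66 + 978}{2913849 + 862555} = \frac{1044}{3776404} = 1044 \cdot \frac{1}{3776404} = \frac{261}{944101}$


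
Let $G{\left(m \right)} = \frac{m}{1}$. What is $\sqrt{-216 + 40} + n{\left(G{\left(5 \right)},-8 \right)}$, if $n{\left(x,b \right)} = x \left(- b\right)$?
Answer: $40 + 4 i \sqrt{11} \approx 40.0 + 13.266 i$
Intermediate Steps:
$G{\left(m \right)} = m$ ($G{\left(m \right)} = m 1 = m$)
$n{\left(x,b \right)} = - b x$
$\sqrt{-216 + 40} + n{\left(G{\left(5 \right)},-8 \right)} = \sqrt{-216 + 40} - \left(-8\right) 5 = \sqrt{-176} + 40 = 4 i \sqrt{11} + 40 = 40 + 4 i \sqrt{11}$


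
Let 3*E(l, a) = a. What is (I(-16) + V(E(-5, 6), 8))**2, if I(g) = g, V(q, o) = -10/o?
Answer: 4761/16 ≈ 297.56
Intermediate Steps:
E(l, a) = a/3
(I(-16) + V(E(-5, 6), 8))**2 = (-16 - 10/8)**2 = (-16 - 10*1/8)**2 = (-16 - 5/4)**2 = (-69/4)**2 = 4761/16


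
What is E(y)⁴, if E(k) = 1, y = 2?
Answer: 1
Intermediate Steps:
E(y)⁴ = 1⁴ = 1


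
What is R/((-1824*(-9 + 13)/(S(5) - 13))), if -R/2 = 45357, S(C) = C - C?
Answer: -196547/1216 ≈ -161.63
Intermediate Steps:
S(C) = 0
R = -90714 (R = -2*45357 = -90714)
R/((-1824*(-9 + 13)/(S(5) - 13))) = -90714*(-(0 - 13)/(1824*(-9 + 13))) = -90714/((-7296/(-13))) = -90714/((-7296*(-1)/13)) = -90714/((-1824*(-4/13))) = -90714/7296/13 = -90714*13/7296 = -196547/1216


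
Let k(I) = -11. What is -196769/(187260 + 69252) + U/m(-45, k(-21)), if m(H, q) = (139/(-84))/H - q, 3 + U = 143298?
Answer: 138932824005289/10701424128 ≈ 12983.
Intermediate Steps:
U = 143295 (U = -3 + 143298 = 143295)
m(H, q) = -q - 139/(84*H) (m(H, q) = (139*(-1/84))/H - q = -139/(84*H) - q = -q - 139/(84*H))
-196769/(187260 + 69252) + U/m(-45, k(-21)) = -196769/(187260 + 69252) + 143295/(-1*(-11) - 139/84/(-45)) = -196769/256512 + 143295/(11 - 139/84*(-1/45)) = -196769*1/256512 + 143295/(11 + 139/3780) = -196769/256512 + 143295/(41719/3780) = -196769/256512 + 143295*(3780/41719) = -196769/256512 + 541655100/41719 = 138932824005289/10701424128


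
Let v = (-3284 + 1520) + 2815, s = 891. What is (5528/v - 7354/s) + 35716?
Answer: 33443123150/936441 ≈ 35713.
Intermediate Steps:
v = 1051 (v = -1764 + 2815 = 1051)
(5528/v - 7354/s) + 35716 = (5528/1051 - 7354/891) + 35716 = -2803606/936441 + 35716 = 33443123150/936441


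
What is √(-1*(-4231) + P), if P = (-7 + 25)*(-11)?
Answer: √4033 ≈ 63.506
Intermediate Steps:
P = -198 (P = 18*(-11) = -198)
√(-1*(-4231) + P) = √(-1*(-4231) - 198) = √(4231 - 198) = √4033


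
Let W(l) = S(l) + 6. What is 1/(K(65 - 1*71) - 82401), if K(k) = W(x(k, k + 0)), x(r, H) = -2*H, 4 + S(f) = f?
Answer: -1/82387 ≈ -1.2138e-5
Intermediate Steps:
S(f) = -4 + f
W(l) = 2 + l (W(l) = (-4 + l) + 6 = 2 + l)
K(k) = 2 - 2*k (K(k) = 2 - 2*(k + 0) = 2 - 2*k)
1/(K(65 - 1*71) - 82401) = 1/((2 - 2*(65 - 1*71)) - 82401) = 1/((2 - 2*(65 - 71)) - 82401) = 1/((2 - 2*(-6)) - 82401) = 1/((2 + 12) - 82401) = 1/(14 - 82401) = 1/(-82387) = -1/82387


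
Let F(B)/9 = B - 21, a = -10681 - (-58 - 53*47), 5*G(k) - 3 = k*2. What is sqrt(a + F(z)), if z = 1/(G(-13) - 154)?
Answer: I*sqrt(5232688214)/793 ≈ 91.22*I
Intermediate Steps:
G(k) = 3/5 + 2*k/5 (G(k) = 3/5 + (k*2)/5 = 3/5 + (2*k)/5 = 3/5 + 2*k/5)
z = -5/793 (z = 1/((3/5 + (2/5)*(-13)) - 154) = 1/((3/5 - 26/5) - 154) = 1/(-23/5 - 154) = 1/(-793/5) = -5/793 ≈ -0.0063052)
a = -8132 (a = -10681 - (-58 - 2491) = -10681 - 1*(-2549) = -10681 + 2549 = -8132)
F(B) = -189 + 9*B (F(B) = 9*(B - 21) = 9*(-21 + B) = -189 + 9*B)
sqrt(a + F(z)) = sqrt(-8132 + (-189 + 9*(-5/793))) = sqrt(-8132 + (-189 - 45/793)) = sqrt(-8132 - 149922/793) = sqrt(-6598598/793) = I*sqrt(5232688214)/793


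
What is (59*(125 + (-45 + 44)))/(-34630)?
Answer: -3658/17315 ≈ -0.21126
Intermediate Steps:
(59*(125 + (-45 + 44)))/(-34630) = (59*(125 - 1))*(-1/34630) = (59*124)*(-1/34630) = 7316*(-1/34630) = -3658/17315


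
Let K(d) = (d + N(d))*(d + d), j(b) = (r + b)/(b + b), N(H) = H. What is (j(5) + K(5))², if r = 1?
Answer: 253009/25 ≈ 10120.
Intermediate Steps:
j(b) = (1 + b)/(2*b) (j(b) = (1 + b)/(b + b) = (1 + b)/((2*b)) = (1 + b)*(1/(2*b)) = (1 + b)/(2*b))
K(d) = 4*d² (K(d) = (d + d)*(d + d) = (2*d)*(2*d) = 4*d²)
(j(5) + K(5))² = ((½)*(1 + 5)/5 + 4*5²)² = ((½)*(⅕)*6 + 4*25)² = (⅗ + 100)² = (503/5)² = 253009/25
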